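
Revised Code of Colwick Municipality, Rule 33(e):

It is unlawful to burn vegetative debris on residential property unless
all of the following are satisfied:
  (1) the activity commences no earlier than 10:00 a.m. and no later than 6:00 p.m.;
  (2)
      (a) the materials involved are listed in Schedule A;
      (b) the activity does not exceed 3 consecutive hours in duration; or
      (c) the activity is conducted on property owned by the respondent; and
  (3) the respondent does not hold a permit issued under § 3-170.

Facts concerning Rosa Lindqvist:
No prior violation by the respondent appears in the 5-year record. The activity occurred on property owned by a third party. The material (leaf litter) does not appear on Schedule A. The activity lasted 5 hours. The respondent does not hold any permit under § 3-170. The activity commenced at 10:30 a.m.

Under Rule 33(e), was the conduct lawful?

No — unlawful.

(1) start within hours — met.
(a) Schedule A material — not satisfied.
(b) ≤ 3 hrs duration — not satisfied.
(c) own property — fails.
So (2) is not satisfied (F OR F OR F).
(3) not (holds permit) — holds.
So Overall is not satisfied (T AND F AND T).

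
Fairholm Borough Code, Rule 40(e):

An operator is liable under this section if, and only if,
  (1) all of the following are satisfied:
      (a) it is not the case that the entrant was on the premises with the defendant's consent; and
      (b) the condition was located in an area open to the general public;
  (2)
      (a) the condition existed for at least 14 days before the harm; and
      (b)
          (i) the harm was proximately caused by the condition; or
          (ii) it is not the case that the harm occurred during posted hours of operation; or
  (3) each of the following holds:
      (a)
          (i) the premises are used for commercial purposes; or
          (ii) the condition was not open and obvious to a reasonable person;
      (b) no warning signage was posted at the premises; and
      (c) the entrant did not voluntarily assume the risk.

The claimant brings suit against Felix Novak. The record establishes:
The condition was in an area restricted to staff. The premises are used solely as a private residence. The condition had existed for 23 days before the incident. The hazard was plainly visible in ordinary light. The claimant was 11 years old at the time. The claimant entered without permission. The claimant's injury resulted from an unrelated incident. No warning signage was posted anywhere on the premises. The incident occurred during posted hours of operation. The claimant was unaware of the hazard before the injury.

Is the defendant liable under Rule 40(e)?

(a) not (consent to enter) — met.
(b) public area — not satisfied.
So (1) is not satisfied (T AND F).
(a) condition ≥14 days old — satisfied.
(i) proximate cause — not satisfied.
(ii) not (during posted hours) — not met.
So (b) is not satisfied (F OR F).
(2): T AND F → false.
(i) commercial use — not satisfied.
(ii) not open/obvious — not met.
(a) = F OR F = false.
(b) no signage posted — satisfied.
(c) no assumed risk — satisfied.
(3) = F AND T AND T = false.
Overall: F OR F OR F → false.

No — not liable.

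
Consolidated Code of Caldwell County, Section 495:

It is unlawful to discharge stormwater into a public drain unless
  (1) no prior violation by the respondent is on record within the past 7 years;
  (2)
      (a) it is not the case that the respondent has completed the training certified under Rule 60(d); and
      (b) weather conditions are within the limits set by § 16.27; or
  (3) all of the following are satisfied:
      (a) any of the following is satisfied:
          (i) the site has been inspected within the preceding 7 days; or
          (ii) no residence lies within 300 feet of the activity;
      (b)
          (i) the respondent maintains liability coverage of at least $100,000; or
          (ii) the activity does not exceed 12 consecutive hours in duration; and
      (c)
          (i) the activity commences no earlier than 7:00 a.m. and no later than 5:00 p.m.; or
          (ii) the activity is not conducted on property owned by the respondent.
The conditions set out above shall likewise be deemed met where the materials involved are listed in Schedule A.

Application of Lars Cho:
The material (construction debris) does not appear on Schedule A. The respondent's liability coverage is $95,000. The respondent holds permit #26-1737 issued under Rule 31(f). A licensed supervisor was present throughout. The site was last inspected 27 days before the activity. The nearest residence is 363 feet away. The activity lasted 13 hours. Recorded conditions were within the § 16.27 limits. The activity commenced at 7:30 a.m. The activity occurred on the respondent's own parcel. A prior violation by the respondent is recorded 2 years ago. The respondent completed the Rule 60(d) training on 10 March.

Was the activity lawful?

No — unlawful.

(1) no prior violation — not satisfied.
(a) not (training certified) — fails.
(b) weather ok — satisfied.
(2): F AND T → false.
(i) site inspected — not met.
(ii) no residence in 300 ft — satisfied.
(a): F OR T → true.
(i) coverage ≥ $100,000 — fails.
(ii) ≤ 12 hrs duration — fails.
So (b) is not satisfied (F OR F).
(i) start within hours — holds.
(ii) not (own property) — not satisfied.
(c): T OR F → true.
So (3) is not satisfied (T AND F AND T).
Overall: F OR F OR F → false.
Exception (Schedule A material) — not satisfied.
Result: main false OR exception false → false.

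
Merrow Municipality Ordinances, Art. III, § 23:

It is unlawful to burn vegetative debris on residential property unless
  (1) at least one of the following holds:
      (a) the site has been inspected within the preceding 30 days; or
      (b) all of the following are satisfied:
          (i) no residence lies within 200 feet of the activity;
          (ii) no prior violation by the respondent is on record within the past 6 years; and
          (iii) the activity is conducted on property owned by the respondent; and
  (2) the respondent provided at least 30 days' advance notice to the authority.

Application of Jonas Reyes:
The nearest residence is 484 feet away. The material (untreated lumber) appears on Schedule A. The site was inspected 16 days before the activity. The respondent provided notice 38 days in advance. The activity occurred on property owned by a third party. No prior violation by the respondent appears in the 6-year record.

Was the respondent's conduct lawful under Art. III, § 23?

(a) site inspected — met.
(i) no residence in 200 ft — met.
(ii) no prior violation — met.
(iii) own property — not met.
(b): T AND T AND F → false.
(1) = T OR F = true.
(2) ≥30 days' notice — holds.
Overall = T AND T = true.

Yes — lawful.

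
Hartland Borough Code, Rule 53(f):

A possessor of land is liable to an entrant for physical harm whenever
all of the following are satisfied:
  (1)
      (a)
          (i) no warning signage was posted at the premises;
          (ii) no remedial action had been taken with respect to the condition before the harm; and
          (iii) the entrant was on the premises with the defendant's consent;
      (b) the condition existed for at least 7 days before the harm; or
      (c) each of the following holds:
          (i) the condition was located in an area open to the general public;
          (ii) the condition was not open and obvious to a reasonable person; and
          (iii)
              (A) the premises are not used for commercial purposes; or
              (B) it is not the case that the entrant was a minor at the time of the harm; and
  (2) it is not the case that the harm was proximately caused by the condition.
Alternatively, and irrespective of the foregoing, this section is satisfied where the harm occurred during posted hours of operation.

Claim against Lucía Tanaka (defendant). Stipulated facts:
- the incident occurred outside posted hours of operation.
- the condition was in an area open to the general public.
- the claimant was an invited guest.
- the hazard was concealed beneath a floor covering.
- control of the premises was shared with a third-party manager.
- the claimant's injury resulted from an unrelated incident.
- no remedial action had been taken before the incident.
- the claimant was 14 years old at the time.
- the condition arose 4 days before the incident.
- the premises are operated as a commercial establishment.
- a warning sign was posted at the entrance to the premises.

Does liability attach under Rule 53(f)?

(i) no signage posted — not satisfied.
(ii) no remedial action — holds.
(iii) consent to enter — holds.
So (a) is not satisfied (F AND T AND T).
(b) condition ≥7 days old — fails.
(i) public area — satisfied.
(ii) not open/obvious — satisfied.
(A) not (commercial use) — not met.
(B) not (entrant a minor) — fails.
(iii): F OR F → false.
(c) = T AND T AND F = false.
(1): F OR F OR F → false.
(2) not (proximate cause) — met.
Overall = F AND T = false.
Exception (during posted hours) — not satisfied.
Result: main false OR exception false → false.

No — not liable.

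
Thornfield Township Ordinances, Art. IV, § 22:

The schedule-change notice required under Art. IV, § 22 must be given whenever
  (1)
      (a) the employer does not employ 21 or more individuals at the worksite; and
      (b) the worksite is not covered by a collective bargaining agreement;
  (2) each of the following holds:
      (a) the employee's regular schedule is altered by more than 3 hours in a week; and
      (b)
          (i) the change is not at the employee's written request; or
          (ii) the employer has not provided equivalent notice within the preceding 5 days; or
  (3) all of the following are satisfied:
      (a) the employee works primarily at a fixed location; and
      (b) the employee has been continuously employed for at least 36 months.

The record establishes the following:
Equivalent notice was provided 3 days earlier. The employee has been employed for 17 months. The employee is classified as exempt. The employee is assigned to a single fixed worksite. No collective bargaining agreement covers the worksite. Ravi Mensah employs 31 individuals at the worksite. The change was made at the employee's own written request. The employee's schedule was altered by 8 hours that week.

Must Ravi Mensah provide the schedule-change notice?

No — not required.

(a) not (≥ 21 at site) — not satisfied.
(b) no CBA — holds.
So (1) is not satisfied (F AND T).
(a) schedule shift > 3h — satisfied.
(i) not employee-requested — fails.
(ii) no recent notice — fails.
(b): F OR F → false.
So (2) is not satisfied (T AND F).
(a) fixed location — met.
(b) tenure ≥ 36 mo. — fails.
So (3) is not satisfied (T AND F).
Overall = F OR F OR F = false.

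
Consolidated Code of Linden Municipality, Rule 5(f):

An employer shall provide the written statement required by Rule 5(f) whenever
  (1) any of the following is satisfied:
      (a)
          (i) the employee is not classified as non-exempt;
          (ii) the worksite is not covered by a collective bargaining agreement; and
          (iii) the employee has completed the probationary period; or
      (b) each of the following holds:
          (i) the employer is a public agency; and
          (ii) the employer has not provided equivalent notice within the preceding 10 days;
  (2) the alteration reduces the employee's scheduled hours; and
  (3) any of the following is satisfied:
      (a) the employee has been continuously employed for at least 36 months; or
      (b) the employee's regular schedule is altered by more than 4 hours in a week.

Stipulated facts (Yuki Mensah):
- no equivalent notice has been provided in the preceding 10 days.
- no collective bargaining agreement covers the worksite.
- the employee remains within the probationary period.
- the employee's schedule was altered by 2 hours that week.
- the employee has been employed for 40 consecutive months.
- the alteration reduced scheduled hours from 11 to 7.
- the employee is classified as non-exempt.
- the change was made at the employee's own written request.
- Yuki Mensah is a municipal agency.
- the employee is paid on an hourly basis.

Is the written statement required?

(i) not (non-exempt) — not satisfied.
(ii) no CBA — satisfied.
(iii) past probation — fails.
(a): F AND T AND F → false.
(i) public agency — holds.
(ii) no recent notice — holds.
So (b) is satisfied (T AND T).
(1) = F OR T = true.
(2) hours reduced — met.
(a) tenure ≥ 36 mo. — holds.
(b) schedule shift > 4h — fails.
(3): T OR F → true.
Overall: T AND T AND T → true.

Yes — required.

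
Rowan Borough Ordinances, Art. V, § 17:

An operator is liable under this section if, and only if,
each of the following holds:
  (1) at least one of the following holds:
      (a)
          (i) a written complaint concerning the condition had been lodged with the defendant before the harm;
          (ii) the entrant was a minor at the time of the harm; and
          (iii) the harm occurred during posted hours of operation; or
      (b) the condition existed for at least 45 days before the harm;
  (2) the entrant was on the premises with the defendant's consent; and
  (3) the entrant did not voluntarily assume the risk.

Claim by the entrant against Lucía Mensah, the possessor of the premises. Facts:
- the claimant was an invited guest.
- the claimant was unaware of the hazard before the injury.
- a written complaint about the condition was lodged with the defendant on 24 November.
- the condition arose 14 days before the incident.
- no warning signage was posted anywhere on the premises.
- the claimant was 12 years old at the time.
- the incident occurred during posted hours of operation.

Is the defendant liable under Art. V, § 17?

Yes — liable.

(i) complaint lodged — satisfied.
(ii) entrant a minor — holds.
(iii) during posted hours — met.
So (a) is satisfied (T AND T AND T).
(b) condition ≥45 days old — not satisfied.
(1): T OR F → true.
(2) consent to enter — met.
(3) no assumed risk — met.
So Overall is satisfied (T AND T AND T).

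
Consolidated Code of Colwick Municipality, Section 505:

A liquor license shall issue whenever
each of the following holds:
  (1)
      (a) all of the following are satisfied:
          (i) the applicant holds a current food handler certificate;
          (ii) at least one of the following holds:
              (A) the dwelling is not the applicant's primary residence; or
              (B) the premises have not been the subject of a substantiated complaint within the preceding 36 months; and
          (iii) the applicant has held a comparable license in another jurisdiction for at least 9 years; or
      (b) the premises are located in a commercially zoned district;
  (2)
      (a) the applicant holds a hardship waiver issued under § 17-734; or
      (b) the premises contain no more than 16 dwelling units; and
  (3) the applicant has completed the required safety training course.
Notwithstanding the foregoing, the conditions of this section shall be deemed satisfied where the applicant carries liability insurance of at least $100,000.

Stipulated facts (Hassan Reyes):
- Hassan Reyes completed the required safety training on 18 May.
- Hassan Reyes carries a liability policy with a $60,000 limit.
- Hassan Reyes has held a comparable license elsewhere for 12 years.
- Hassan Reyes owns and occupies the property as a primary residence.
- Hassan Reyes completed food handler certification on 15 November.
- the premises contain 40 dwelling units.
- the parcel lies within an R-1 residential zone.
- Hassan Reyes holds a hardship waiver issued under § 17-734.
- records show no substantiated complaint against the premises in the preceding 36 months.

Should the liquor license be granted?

(i) food handler cert. — holds.
(A) not (primary residence) — fails.
(B) no complaint in 36 mo. — satisfied.
(ii) = F OR T = true.
(iii) prior license ≥ 9 yr — holds.
So (a) is satisfied (T AND T AND T).
(b) commercially zoned — not met.
(1): T OR F → true.
(a) hardship waiver — met.
(b) ≤ 16 units — fails.
(2) = T OR F = true.
(3) safety training — holds.
Overall: T AND T AND T → true.
Exception (insurance ≥ $100,000) — not satisfied.
Result: main true OR exception false → true.

Yes — granted.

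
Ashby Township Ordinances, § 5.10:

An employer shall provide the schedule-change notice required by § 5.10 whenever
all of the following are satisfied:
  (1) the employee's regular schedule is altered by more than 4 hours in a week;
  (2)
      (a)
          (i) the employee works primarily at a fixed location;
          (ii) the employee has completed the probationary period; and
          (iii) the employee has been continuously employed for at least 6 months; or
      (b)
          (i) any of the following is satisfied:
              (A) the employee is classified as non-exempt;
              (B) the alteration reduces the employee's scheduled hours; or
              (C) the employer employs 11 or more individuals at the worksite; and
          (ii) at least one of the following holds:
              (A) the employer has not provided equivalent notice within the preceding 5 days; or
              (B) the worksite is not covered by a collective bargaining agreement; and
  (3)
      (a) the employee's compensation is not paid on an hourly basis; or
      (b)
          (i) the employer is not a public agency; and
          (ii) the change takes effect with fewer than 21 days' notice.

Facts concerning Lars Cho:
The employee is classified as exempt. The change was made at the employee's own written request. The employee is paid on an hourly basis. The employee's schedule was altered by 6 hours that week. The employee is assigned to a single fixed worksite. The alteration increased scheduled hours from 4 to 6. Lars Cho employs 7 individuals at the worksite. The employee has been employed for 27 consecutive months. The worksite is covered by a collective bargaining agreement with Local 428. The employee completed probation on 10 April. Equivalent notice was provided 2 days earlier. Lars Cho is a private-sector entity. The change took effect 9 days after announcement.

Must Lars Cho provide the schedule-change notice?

Yes — required.

(1) schedule shift > 4h — holds.
(i) fixed location — satisfied.
(ii) past probation — holds.
(iii) tenure ≥ 6 mo. — met.
So (a) is satisfied (T AND T AND T).
(A) non-exempt — fails.
(B) hours reduced — not met.
(C) ≥ 11 at site — not satisfied.
So (i) is not satisfied (F OR F OR F).
(A) no recent notice — not satisfied.
(B) no CBA — not satisfied.
(ii): F OR F → false.
(b) = F AND F = false.
(2) = T OR F = true.
(a) not (hourly-paid) — not satisfied.
(i) not (public agency) — holds.
(ii) < 21 days' notice — satisfied.
So (b) is satisfied (T AND T).
So (3) is satisfied (F OR T).
Overall = T AND T AND T = true.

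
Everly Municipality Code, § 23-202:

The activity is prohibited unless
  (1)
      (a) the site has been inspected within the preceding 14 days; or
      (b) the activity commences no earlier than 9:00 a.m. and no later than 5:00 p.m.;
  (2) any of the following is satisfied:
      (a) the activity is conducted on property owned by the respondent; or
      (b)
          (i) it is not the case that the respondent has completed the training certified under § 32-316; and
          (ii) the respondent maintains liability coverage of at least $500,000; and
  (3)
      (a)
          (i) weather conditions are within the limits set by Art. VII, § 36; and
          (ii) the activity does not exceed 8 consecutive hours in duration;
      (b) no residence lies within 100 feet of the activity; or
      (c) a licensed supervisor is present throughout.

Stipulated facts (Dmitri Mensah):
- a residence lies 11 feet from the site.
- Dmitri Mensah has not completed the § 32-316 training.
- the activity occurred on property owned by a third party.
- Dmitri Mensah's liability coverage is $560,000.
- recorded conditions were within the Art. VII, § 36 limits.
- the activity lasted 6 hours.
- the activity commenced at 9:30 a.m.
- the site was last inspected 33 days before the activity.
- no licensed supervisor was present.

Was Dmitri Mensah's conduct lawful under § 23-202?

(a) site inspected — not satisfied.
(b) start within hours — holds.
So (1) is satisfied (F OR T).
(a) own property — not met.
(i) not (training certified) — holds.
(ii) coverage ≥ $500,000 — satisfied.
(b) = T AND T = true.
(2) = F OR T = true.
(i) weather ok — met.
(ii) ≤ 8 hrs duration — holds.
(a) = T AND T = true.
(b) no residence in 100 ft — not met.
(c) supervisor present — not satisfied.
So (3) is satisfied (T OR F OR F).
Overall: T AND T AND T → true.

Yes — lawful.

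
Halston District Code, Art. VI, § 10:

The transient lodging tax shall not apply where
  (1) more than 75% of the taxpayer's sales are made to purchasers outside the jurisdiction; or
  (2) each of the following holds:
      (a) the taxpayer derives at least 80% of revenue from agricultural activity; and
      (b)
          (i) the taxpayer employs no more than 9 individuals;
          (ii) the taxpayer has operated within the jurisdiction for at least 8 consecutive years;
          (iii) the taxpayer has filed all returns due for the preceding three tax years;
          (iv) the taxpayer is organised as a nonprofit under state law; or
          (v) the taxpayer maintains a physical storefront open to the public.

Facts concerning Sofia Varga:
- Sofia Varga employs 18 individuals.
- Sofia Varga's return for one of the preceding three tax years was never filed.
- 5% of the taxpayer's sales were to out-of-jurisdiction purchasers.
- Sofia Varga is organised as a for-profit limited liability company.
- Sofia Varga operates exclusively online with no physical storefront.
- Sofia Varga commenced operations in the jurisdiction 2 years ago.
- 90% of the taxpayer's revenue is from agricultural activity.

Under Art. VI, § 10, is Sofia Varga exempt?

(1) >75% out-of-jur. sales — not satisfied.
(a) ≥80% agricultural — holds.
(i) ≤ 9 employees — not satisfied.
(ii) ≥ 8 yrs in jurisdiction — fails.
(iii) returns current — fails.
(iv) nonprofit — fails.
(v) has storefront — not met.
(b) = F OR F OR F OR F OR F = false.
(2): T AND F → false.
So Overall is not satisfied (F OR F).

No — not exempt.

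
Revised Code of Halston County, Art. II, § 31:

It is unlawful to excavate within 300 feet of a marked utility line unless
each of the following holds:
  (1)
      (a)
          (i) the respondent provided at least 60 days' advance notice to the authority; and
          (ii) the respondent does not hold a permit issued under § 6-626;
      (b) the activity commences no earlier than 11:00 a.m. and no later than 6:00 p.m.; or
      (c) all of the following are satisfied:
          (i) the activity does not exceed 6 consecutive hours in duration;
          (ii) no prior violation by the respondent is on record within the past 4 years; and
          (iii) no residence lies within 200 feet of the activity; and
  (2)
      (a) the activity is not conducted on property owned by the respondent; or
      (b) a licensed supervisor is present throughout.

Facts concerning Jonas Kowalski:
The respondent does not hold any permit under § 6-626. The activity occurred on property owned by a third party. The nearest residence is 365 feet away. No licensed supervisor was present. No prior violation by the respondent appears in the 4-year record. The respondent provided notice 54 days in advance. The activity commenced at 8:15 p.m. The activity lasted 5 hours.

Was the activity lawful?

Yes — lawful.

(i) ≥60 days' notice — not met.
(ii) not (holds permit) — satisfied.
So (a) is not satisfied (F AND T).
(b) start within hours — not satisfied.
(i) ≤ 6 hrs duration — holds.
(ii) no prior violation — holds.
(iii) no residence in 200 ft — satisfied.
(c): T AND T AND T → true.
(1): F OR F OR T → true.
(a) not (own property) — holds.
(b) supervisor present — not met.
(2) = T OR F = true.
Overall: T AND T → true.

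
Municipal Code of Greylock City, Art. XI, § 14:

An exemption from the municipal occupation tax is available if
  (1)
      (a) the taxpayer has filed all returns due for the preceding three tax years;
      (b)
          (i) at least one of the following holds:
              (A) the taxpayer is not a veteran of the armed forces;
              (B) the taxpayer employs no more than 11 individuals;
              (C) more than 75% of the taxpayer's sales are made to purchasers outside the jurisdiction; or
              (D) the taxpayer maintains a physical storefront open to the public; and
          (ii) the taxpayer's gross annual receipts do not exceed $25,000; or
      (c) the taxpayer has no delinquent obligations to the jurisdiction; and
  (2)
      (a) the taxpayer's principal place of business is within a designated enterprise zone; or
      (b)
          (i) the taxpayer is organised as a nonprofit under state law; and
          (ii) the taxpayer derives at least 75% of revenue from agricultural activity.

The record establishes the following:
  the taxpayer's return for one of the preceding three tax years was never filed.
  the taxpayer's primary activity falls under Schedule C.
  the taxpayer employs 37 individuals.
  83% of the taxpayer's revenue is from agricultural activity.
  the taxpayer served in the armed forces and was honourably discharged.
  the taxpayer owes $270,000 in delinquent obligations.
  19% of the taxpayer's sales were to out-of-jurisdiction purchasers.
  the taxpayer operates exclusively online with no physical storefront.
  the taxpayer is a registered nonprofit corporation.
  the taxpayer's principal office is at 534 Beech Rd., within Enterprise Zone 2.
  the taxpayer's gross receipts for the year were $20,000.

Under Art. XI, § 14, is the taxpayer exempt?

No — not exempt.

(a) returns current — fails.
(A) not (veteran) — not satisfied.
(B) ≤ 11 employees — fails.
(C) >75% out-of-jur. sales — fails.
(D) has storefront — not met.
(i): F OR F OR F OR F → false.
(ii) receipts ≤ $25,000 — met.
So (b) is not satisfied (F AND T).
(c) no delinquency — not met.
So (1) is not satisfied (F OR F OR F).
(a) in enterprise zone — satisfied.
(i) nonprofit — satisfied.
(ii) ≥75% agricultural — met.
(b) = T AND T = true.
(2) = T OR T = true.
Overall = F AND T = false.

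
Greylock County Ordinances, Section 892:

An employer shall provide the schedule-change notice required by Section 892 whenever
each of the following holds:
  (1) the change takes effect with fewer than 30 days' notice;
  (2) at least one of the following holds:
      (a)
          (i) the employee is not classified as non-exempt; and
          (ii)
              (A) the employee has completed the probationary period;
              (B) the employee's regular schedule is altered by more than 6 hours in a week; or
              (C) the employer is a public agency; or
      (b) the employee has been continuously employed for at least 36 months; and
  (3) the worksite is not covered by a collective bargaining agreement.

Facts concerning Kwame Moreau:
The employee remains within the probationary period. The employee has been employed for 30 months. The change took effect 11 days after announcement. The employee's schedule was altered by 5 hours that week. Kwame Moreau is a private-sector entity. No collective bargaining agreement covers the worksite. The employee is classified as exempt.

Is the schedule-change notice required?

(1) < 30 days' notice — satisfied.
(i) not (non-exempt) — satisfied.
(A) past probation — not met.
(B) schedule shift > 6h — not met.
(C) public agency — not met.
(ii): F OR F OR F → false.
So (a) is not satisfied (T AND F).
(b) tenure ≥ 36 mo. — not met.
So (2) is not satisfied (F OR F).
(3) no CBA — met.
Overall = T AND F AND T = false.

No — not required.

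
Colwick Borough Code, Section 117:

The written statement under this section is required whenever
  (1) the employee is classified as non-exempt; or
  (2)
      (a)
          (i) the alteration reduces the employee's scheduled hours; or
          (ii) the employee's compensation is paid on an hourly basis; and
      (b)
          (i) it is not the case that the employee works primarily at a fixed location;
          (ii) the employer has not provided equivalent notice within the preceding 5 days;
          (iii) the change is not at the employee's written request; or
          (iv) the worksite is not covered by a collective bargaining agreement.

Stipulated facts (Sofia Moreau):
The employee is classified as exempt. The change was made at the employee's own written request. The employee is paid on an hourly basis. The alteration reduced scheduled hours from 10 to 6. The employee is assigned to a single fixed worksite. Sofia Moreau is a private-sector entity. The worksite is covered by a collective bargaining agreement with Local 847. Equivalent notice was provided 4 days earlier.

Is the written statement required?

(1) non-exempt — not satisfied.
(i) hours reduced — satisfied.
(ii) hourly-paid — met.
So (a) is satisfied (T OR T).
(i) not (fixed location) — not satisfied.
(ii) no recent notice — not satisfied.
(iii) not employee-requested — fails.
(iv) no CBA — not satisfied.
So (b) is not satisfied (F OR F OR F OR F).
(2): T AND F → false.
Overall = F OR F = false.

No — not required.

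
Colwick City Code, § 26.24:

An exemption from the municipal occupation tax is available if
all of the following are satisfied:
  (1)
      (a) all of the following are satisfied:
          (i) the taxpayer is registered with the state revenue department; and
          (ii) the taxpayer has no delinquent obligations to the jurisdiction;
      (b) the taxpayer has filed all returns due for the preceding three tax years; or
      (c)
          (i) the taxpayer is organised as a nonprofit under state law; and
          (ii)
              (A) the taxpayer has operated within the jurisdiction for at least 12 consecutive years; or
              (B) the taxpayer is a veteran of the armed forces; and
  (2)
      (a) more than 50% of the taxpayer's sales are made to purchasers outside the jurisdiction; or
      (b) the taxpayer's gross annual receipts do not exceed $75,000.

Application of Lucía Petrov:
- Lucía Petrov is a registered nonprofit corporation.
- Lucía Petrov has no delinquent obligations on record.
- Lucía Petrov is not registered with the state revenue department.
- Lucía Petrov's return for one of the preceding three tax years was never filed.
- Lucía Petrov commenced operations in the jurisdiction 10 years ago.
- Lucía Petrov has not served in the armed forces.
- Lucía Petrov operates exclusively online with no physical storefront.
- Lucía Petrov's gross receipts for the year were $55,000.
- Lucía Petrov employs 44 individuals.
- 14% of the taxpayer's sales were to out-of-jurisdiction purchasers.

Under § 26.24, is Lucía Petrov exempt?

No — not exempt.

(i) state-registered — not satisfied.
(ii) no delinquency — satisfied.
(a): F AND T → false.
(b) returns current — not satisfied.
(i) nonprofit — satisfied.
(A) ≥ 12 yrs in jurisdiction — not met.
(B) veteran — fails.
So (ii) is not satisfied (F OR F).
So (c) is not satisfied (T AND F).
(1): F OR F OR F → false.
(a) >50% out-of-jur. sales — not met.
(b) receipts ≤ $75,000 — satisfied.
(2) = F OR T = true.
So Overall is not satisfied (F AND T).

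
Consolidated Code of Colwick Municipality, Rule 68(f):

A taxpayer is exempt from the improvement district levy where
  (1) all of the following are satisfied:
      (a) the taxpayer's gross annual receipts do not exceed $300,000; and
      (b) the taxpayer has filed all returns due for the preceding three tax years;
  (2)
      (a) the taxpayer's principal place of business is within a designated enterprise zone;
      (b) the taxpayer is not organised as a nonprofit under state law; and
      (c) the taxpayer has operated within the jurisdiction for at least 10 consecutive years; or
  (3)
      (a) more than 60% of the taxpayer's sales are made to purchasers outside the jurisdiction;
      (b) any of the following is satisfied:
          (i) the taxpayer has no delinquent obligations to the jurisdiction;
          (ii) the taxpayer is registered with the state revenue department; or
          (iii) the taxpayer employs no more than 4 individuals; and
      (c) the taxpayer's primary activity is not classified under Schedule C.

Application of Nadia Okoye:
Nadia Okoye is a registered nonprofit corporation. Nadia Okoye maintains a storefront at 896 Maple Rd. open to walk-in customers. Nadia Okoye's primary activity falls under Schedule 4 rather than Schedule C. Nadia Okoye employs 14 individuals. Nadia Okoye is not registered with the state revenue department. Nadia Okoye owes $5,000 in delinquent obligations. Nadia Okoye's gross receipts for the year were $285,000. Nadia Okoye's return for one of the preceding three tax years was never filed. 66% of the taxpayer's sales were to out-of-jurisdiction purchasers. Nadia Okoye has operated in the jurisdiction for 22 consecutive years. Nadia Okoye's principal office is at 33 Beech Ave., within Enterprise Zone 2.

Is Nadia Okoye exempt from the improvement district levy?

(a) receipts ≤ $300,000 — satisfied.
(b) returns current — not satisfied.
(1): T AND F → false.
(a) in enterprise zone — satisfied.
(b) not (nonprofit) — fails.
(c) ≥ 10 yrs in jurisdiction — satisfied.
(2): T AND F AND T → false.
(a) >60% out-of-jur. sales — met.
(i) no delinquency — not satisfied.
(ii) state-registered — not satisfied.
(iii) ≤ 4 employees — not satisfied.
(b): F OR F OR F → false.
(c) not (Schedule C activity) — met.
So (3) is not satisfied (T AND F AND T).
Overall: F OR F OR F → false.

No — not exempt.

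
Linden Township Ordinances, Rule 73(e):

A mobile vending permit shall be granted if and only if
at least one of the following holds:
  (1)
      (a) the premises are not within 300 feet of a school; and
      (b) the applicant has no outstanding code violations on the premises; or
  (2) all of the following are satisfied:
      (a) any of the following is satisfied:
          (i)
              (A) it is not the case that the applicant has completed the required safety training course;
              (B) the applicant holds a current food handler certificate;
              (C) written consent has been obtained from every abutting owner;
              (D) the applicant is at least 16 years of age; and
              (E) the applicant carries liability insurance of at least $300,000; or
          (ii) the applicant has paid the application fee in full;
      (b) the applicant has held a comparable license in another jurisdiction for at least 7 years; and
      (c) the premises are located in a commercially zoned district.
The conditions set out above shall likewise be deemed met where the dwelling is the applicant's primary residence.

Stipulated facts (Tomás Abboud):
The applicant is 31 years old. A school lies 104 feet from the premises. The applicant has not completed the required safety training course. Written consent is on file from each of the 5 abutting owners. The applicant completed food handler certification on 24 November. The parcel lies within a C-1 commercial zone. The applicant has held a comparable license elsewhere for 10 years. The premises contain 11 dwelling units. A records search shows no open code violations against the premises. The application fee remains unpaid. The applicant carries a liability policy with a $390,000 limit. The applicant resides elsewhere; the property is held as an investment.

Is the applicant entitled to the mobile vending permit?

Yes — granted.

(a) ≥300 ft from school — not satisfied.
(b) no code violations — met.
(1): F AND T → false.
(A) not (safety training) — met.
(B) food handler cert. — met.
(C) all abutters consent — met.
(D) age ≥ 16 — satisfied.
(E) insurance ≥ $300,000 — satisfied.
(i) = T AND T AND T AND T AND T = true.
(ii) fee paid — not met.
So (a) is satisfied (T OR F).
(b) prior license ≥ 7 yr — met.
(c) commercially zoned — satisfied.
So (2) is satisfied (T AND T AND T).
So Overall is satisfied (F OR T).
Exception (primary residence) — not satisfied.
Result: main true OR exception false → true.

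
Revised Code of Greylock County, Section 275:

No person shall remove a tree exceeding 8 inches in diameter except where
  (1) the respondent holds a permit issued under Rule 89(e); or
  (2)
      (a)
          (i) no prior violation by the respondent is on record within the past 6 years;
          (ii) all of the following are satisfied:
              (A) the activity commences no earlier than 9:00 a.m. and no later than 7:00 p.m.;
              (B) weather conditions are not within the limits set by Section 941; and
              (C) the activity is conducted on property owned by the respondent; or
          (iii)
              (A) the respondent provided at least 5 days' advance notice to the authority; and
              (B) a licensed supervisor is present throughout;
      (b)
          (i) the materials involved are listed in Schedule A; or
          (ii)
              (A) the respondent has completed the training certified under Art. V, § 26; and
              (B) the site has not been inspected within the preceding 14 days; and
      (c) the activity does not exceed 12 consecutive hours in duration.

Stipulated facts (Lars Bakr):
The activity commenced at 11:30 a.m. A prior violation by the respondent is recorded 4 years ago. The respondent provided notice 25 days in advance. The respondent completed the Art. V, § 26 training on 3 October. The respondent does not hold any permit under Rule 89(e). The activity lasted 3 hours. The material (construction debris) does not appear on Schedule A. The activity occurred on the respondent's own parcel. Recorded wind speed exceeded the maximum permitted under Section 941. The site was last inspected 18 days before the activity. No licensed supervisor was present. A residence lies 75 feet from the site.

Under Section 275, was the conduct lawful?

Yes — lawful.

(1) holds permit — not satisfied.
(i) no prior violation — not met.
(A) start within hours — holds.
(B) not (weather ok) — holds.
(C) own property — holds.
So (ii) is satisfied (T AND T AND T).
(A) ≥5 days' notice — met.
(B) supervisor present — fails.
(iii) = T AND F = false.
(a): F OR T OR F → true.
(i) Schedule A material — not met.
(A) training certified — met.
(B) not (site inspected) — satisfied.
So (ii) is satisfied (T AND T).
So (b) is satisfied (F OR T).
(c) ≤ 12 hrs duration — met.
So (2) is satisfied (T AND T AND T).
Overall: F OR T → true.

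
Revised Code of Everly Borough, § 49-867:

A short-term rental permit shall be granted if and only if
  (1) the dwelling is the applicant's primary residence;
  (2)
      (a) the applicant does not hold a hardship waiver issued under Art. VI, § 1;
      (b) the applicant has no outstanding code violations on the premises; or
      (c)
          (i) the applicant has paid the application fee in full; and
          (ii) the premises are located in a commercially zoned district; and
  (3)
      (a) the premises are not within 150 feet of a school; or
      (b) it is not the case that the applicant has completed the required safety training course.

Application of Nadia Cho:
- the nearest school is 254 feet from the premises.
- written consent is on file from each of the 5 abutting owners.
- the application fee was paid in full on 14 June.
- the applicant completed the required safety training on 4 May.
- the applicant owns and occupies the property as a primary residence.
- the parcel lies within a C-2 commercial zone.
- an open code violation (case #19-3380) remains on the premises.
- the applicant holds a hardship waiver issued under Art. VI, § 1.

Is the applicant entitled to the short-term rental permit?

(1) primary residence — holds.
(a) not (hardship waiver) — fails.
(b) no code violations — not satisfied.
(i) fee paid — satisfied.
(ii) commercially zoned — met.
So (c) is satisfied (T AND T).
So (2) is satisfied (F OR F OR T).
(a) ≥150 ft from school — satisfied.
(b) not (safety training) — fails.
(3) = T OR F = true.
Overall = T AND T AND T = true.

Yes — granted.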